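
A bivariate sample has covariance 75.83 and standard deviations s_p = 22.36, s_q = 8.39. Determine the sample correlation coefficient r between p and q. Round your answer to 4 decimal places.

0.4042

r = Cov(p,q) / (s_p · s_q) = 75.83 / (22.36 × 8.39)
  = 75.83 / 187.6004 ≈ 0.4042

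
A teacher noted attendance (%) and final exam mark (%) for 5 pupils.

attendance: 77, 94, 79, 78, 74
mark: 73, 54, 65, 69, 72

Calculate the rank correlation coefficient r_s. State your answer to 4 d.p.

-0.9000

Rank attendance: 2, 5, 4, 3, 1
Rank mark: 5, 1, 2, 3, 4
d = rank(attendance) − rank(mark): -3, 4, 2, 0, -3; Σd² = 38
ρ = 1 − 6Σd² / [n(n²−1)] = 1 − 6×38 / (5×24) = 1 − 228/120 ≈ -0.9000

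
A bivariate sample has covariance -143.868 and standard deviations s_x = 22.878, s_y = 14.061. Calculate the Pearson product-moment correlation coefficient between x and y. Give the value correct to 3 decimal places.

-0.447

r = Cov(x,y) / (s_x · s_y) = -143.868 / (22.878 × 14.061)
  = -143.868 / 321.6876 ≈ -0.447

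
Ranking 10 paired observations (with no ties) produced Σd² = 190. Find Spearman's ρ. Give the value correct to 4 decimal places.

ρ = 1 − 6Σd² / [n(n²−1)] = 1 − 6×190 / (10×99)
  = 1 − 1140/990 = 1 − 1.15152 ≈ -0.1515

-0.1515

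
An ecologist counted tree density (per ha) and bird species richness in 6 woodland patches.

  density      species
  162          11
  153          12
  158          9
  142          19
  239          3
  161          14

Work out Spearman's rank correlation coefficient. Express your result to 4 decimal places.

Rank density: 5, 2, 3, 1, 6, 4
Rank species: 3, 4, 2, 6, 1, 5
d = rank(density) − rank(species): 2, -2, 1, -5, 5, -1; Σd² = 60
ρ = 1 − 6Σd² / [n(n²−1)] = 1 − 6×60 / (6×35) = 1 − 360/210 ≈ -0.7143

-0.7143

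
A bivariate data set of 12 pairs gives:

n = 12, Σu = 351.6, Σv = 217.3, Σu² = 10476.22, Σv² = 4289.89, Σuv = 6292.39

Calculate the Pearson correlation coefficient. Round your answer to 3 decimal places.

r = (nΣuv − ΣuΣv) / √[(nΣu² − (Σu)²)(nΣv² − (Σv)²)]
Numerator: 12×6292.39 − 351.6×217.3 = -894
Denominator: √[(125714.64 − 123622.56)(51478.68 − 47219.29)] = √[2092.08 × 4259.39] = 2985.1272
r = -894 / 2985.1272 ≈ -0.299

-0.299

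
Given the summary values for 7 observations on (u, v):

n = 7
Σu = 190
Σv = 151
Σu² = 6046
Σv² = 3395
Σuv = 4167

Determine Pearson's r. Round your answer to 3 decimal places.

r = (nΣuv − ΣuΣv) / √[(nΣu² − (Σu)²)(nΣv² − (Σv)²)]
Numerator: 7×4167 − 190×151 = 479
Denominator: √[(42322 − 36100)(23765 − 22801)] = √[6222 × 964] = 2449.0831
r = 479 / 2449.0831 ≈ 0.196

0.196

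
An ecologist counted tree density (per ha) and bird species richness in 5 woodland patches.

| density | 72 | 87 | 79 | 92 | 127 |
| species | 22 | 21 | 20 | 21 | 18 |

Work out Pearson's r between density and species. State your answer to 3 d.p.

-0.880

n = 5, Σx = 457, Σy = 102, Σx² = 43587, Σy² = 2090, Σxy = 9209
nΣxy − ΣxΣy = 46045 − 46614 = -569
nΣx² − (Σx)² = 217935 − 208849 = 9086; nΣy² − (Σy)² = 10450 − 10404 = 46
r = -569 / √(9086 × 46) = -569 / 646.4952 ≈ -0.880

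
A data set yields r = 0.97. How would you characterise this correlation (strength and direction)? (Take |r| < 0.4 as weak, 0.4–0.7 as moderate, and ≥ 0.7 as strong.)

strong positive

r = 0.97 > 0 so the relationship is positive.
|r| = 0.97, which falls in the strong range.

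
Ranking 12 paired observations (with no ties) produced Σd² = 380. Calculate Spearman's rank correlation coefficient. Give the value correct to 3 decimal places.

ρ = 1 − 6Σd² / [n(n²−1)] = 1 − 6×380 / (12×143)
  = 1 − 2280/1716 = 1 − 1.3287 ≈ -0.329

-0.329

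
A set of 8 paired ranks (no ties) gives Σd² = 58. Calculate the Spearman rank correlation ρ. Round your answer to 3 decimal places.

0.310

ρ = 1 − 6Σd² / [n(n²−1)] = 1 − 6×58 / (8×63)
  = 1 − 348/504 = 1 − 0.6905 ≈ 0.310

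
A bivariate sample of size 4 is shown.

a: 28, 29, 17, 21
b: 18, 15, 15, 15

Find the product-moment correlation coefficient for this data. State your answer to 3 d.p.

n = 4, Σa = 95, Σb = 63, Σa² = 2355, Σb² = 999, Σab = 1509
nΣab − ΣaΣb = 6036 − 5985 = 51
nΣa² − (Σa)² = 9420 − 9025 = 395; nΣb² − (Σb)² = 3996 − 3969 = 27
r = 51 / √(395 × 27) = 51 / 103.2715 ≈ 0.494

0.494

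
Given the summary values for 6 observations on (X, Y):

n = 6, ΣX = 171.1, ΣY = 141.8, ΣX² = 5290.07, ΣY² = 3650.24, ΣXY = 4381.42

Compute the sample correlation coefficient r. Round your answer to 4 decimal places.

0.9636

r = (nΣXY − ΣXΣY) / √[(nΣX² − (ΣX)²)(nΣY² − (ΣY)²)]
Numerator: 6×4381.42 − 171.1×141.8 = 2026.54
Denominator: √[(31740.42 − 29275.21)(21901.44 − 20107.24)] = √[2465.21 × 1794.2] = 2103.1119
r = 2026.54 / 2103.1119 ≈ 0.9636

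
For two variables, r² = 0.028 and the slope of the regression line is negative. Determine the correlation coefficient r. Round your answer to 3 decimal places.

-0.167

|r| = √0.028 = 0.167
The association is negative, so r = −0.167.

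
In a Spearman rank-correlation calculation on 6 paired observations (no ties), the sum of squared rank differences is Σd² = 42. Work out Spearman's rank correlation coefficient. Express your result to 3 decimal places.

-0.200

ρ = 1 − 6Σd² / [n(n²−1)] = 1 − 6×42 / (6×35)
  = 1 − 252/210 = 1 − 1.2000 ≈ -0.200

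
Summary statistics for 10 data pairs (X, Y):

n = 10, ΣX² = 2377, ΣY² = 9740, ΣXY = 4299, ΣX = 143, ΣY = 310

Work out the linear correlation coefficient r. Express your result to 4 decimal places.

r = (nΣXY − ΣXΣY) / √[(nΣX² − (ΣX)²)(nΣY² − (ΣY)²)]
Numerator: 10×4299 − 143×310 = -1340
Denominator: √[(23770 − 20449)(97400 − 96100)] = √[3321 × 1300] = 2077.8113
r = -1340 / 2077.8113 ≈ -0.6449

-0.6449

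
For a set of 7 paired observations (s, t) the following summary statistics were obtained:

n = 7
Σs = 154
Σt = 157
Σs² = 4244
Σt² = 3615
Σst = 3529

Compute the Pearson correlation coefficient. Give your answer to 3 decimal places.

r = (nΣst − ΣsΣt) / √[(nΣs² − (Σs)²)(nΣt² − (Σt)²)]
Numerator: 7×3529 − 154×157 = 525
Denominator: √[(29708 − 23716)(25305 − 24649)] = √[5992 × 656] = 1982.6124
r = 525 / 1982.6124 ≈ 0.265

0.265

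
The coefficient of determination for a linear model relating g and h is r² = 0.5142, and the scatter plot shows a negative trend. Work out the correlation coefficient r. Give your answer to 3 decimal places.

-0.717

|r| = √0.5142 = 0.717
The association is negative, so r = −0.717.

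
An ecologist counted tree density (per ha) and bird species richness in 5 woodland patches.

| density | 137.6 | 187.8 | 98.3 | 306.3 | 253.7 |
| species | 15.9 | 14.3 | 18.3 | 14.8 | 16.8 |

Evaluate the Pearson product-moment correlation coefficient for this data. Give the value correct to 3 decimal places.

n = 5, Σx = 983.7, Σy = 80.1, Σx² = 222048.87, Σy² = 1293.47, Σxy = 15467.67
nΣxy − ΣxΣy = 77338.35 − 78794.37 = -1456.02
nΣx² − (Σx)² = 1110244.35 − 967665.69 = 142578.66; nΣy² − (Σy)² = 6467.35 − 6416.01 = 51.34
r = -1456.02 / √(142578.66 × 51.34) = -1456.02 / 2705.5477 ≈ -0.538

-0.538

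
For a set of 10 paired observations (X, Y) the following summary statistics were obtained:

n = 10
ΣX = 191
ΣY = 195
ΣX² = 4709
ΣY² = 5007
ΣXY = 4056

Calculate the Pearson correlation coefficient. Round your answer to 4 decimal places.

r = (nΣXY − ΣXΣY) / √[(nΣX² − (ΣX)²)(nΣY² − (ΣY)²)]
Numerator: 10×4056 − 191×195 = 3315
Denominator: √[(47090 − 36481)(50070 − 38025)] = √[10609 × 12045] = 11304.2207
r = 3315 / 11304.2207 ≈ 0.2933

0.2933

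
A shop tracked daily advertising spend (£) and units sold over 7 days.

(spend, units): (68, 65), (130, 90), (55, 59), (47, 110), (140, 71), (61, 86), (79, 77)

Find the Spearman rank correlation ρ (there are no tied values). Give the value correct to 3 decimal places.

Rank spend: 4, 6, 2, 1, 7, 3, 5
Rank units: 2, 6, 1, 7, 3, 5, 4
d = rank(spend) − rank(units): 2, 0, 1, -6, 4, -2, 1; Σd² = 62
ρ = 1 − 6Σd² / [n(n²−1)] = 1 − 6×62 / (7×48) = 1 − 372/336 ≈ -0.107

-0.107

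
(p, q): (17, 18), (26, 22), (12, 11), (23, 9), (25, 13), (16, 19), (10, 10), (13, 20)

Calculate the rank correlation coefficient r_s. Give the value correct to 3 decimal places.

Rank p: 5, 8, 2, 6, 7, 4, 1, 3
Rank q: 5, 8, 3, 1, 4, 6, 2, 7
d = rank(p) − rank(q): 0, 0, -1, 5, 3, -2, -1, -4; Σd² = 56
ρ = 1 − 6Σd² / [n(n²−1)] = 1 − 6×56 / (8×63) = 1 − 336/504 ≈ 0.333

0.333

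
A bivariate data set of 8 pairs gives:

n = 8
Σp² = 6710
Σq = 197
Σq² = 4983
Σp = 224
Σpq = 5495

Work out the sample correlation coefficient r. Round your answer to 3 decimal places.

r = (nΣpq − ΣpΣq) / √[(nΣp² − (Σp)²)(nΣq² − (Σq)²)]
Numerator: 8×5495 − 224×197 = -168
Denominator: √[(53680 − 50176)(39864 − 38809)] = √[3504 × 1055] = 1922.6856
r = -168 / 1922.6856 ≈ -0.087

-0.087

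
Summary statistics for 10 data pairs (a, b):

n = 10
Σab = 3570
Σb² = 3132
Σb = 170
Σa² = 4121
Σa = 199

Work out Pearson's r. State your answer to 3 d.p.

0.948

r = (nΣab − ΣaΣb) / √[(nΣa² − (Σa)²)(nΣb² − (Σb)²)]
Numerator: 10×3570 − 199×170 = 1870
Denominator: √[(41210 − 39601)(31320 − 28900)] = √[1609 × 2420] = 1973.2663
r = 1870 / 1973.2663 ≈ 0.948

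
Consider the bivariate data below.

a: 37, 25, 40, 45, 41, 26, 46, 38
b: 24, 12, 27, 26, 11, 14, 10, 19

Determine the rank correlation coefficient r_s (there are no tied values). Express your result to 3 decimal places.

-0.095

Rank a: 3, 1, 5, 7, 6, 2, 8, 4
Rank b: 6, 3, 8, 7, 2, 4, 1, 5
d = rank(a) − rank(b): -3, -2, -3, 0, 4, -2, 7, -1; Σd² = 92
ρ = 1 − 6Σd² / [n(n²−1)] = 1 − 6×92 / (8×63) = 1 − 552/504 ≈ -0.095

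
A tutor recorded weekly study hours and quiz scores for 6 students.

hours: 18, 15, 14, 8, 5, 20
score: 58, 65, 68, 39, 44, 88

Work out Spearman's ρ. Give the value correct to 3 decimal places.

0.714

Rank hours: 5, 4, 3, 2, 1, 6
Rank score: 3, 4, 5, 1, 2, 6
d = rank(hours) − rank(score): 2, 0, -2, 1, -1, 0; Σd² = 10
ρ = 1 − 6Σd² / [n(n²−1)] = 1 − 6×10 / (6×35) = 1 − 60/210 ≈ 0.714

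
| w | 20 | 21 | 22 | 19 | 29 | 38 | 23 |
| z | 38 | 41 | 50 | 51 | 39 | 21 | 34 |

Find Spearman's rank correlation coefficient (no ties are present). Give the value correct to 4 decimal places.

Rank w: 2, 3, 4, 1, 6, 7, 5
Rank z: 3, 5, 6, 7, 4, 1, 2
d = rank(w) − rank(z): -1, -2, -2, -6, 2, 6, 3; Σd² = 94
ρ = 1 − 6Σd² / [n(n²−1)] = 1 − 6×94 / (7×48) = 1 − 564/336 ≈ -0.6786

-0.6786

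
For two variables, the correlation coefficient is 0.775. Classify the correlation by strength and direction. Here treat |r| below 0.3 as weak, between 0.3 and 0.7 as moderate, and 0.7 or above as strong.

strong positive

r = 0.775 > 0 so the relationship is positive.
|r| = 0.775, which falls in the strong range.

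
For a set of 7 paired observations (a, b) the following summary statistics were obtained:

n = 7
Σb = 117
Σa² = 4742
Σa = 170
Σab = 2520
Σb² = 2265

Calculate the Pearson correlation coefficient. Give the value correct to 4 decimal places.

r = (nΣab − ΣaΣb) / √[(nΣa² − (Σa)²)(nΣb² − (Σb)²)]
Numerator: 7×2520 − 170×117 = -2250
Denominator: √[(33194 − 28900)(15855 − 13689)] = √[4294 × 2166] = 3049.7220
r = -2250 / 3049.7220 ≈ -0.7378

-0.7378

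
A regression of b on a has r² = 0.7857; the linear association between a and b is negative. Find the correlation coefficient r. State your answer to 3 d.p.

|r| = √0.7857 = 0.886
The association is negative, so r = −0.886.

-0.886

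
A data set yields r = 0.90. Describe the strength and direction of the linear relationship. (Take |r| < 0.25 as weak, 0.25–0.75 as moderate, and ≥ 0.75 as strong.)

strong positive

r = 0.90 > 0 so the relationship is positive.
|r| = 0.90, which falls in the strong range.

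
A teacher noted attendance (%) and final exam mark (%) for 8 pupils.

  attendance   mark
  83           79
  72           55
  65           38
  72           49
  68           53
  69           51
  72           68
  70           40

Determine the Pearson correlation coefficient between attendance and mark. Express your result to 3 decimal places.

n = 8, Σx = 571, Σy = 433, Σx² = 40951, Σy² = 24745, Σxy = 31334
nΣxy − ΣxΣy = 250672 − 247243 = 3429
nΣx² − (Σx)² = 327608 − 326041 = 1567; nΣy² − (Σy)² = 197960 − 187489 = 10471
r = 3429 / √(1567 × 10471) = 3429 / 4050.6860 ≈ 0.847

0.847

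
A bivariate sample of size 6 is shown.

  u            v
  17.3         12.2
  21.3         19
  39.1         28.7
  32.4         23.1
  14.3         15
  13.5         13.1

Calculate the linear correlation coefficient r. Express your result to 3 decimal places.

0.963

n = 6, Σu = 137.9, Σv = 111.1, Σu² = 3718.29, Σv² = 2263.75, Σuv = 2877.72
nΣuv − ΣuΣv = 17266.32 − 15320.69 = 1945.63
nΣu² − (Σu)² = 22309.74 − 19016.41 = 3293.33; nΣv² − (Σv)² = 13582.5 − 12343.21 = 1239.29
r = 1945.63 / √(3293.33 × 1239.29) = 1945.63 / 2020.2453 ≈ 0.963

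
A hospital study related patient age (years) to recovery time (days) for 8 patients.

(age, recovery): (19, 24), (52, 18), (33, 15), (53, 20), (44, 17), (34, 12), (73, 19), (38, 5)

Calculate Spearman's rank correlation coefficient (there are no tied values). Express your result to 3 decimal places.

Rank age: 1, 6, 2, 7, 5, 3, 8, 4
Rank recovery: 8, 5, 3, 7, 4, 2, 6, 1
d = rank(age) − rank(recovery): -7, 1, -1, 0, 1, 1, 2, 3; Σd² = 66
ρ = 1 − 6Σd² / [n(n²−1)] = 1 − 6×66 / (8×63) = 1 − 396/504 ≈ 0.214

0.214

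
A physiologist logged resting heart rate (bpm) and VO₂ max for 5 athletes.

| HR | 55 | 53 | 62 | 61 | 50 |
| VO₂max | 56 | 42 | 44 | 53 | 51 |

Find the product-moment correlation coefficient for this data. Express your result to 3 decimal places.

-0.066

n = 5, Σx = 281, Σy = 246, Σx² = 15899, Σy² = 12246, Σxy = 13817
nΣxy − ΣxΣy = 69085 − 69126 = -41
nΣx² − (Σx)² = 79495 − 78961 = 534; nΣy² − (Σy)² = 61230 − 60516 = 714
r = -41 / √(534 × 714) = -41 / 617.4755 ≈ -0.066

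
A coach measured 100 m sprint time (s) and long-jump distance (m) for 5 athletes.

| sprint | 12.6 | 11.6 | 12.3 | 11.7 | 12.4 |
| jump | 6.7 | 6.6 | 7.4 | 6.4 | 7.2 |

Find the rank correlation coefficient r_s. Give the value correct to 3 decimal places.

Rank sprint: 5, 1, 3, 2, 4
Rank jump: 3, 2, 5, 1, 4
d = rank(sprint) − rank(jump): 2, -1, -2, 1, 0; Σd² = 10
ρ = 1 − 6Σd² / [n(n²−1)] = 1 − 6×10 / (5×24) = 1 − 60/120 ≈ 0.500

0.500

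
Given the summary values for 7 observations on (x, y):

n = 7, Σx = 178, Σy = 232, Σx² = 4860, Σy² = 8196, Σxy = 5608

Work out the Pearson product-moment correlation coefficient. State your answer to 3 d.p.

-0.709

r = (nΣxy − ΣxΣy) / √[(nΣx² − (Σx)²)(nΣy² − (Σy)²)]
Numerator: 7×5608 − 178×232 = -2040
Denominator: √[(34020 − 31684)(57372 − 53824)] = √[2336 × 3548] = 2878.9109
r = -2040 / 2878.9109 ≈ -0.709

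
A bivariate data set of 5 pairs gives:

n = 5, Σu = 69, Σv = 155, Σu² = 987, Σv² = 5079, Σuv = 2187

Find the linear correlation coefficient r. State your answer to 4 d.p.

0.4916

r = (nΣuv − ΣuΣv) / √[(nΣu² − (Σu)²)(nΣv² − (Σv)²)]
Numerator: 5×2187 − 69×155 = 240
Denominator: √[(4935 − 4761)(25395 − 24025)] = √[174 × 1370] = 488.2417
r = 240 / 488.2417 ≈ 0.4916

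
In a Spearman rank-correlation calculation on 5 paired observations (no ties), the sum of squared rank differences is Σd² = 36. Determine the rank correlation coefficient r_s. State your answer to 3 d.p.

-0.800

ρ = 1 − 6Σd² / [n(n²−1)] = 1 − 6×36 / (5×24)
  = 1 − 216/120 = 1 − 1.8000 ≈ -0.800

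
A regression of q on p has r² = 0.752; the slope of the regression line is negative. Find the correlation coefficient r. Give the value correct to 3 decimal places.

-0.867

|r| = √0.752 = 0.867
The association is negative, so r = −0.867.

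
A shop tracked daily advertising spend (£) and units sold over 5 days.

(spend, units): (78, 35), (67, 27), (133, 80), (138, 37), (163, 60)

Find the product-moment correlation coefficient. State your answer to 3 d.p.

n = 5, Σx = 579, Σy = 239, Σx² = 73875, Σy² = 13323, Σxy = 30065
nΣxy − ΣxΣy = 150325 − 138381 = 11944
nΣx² − (Σx)² = 369375 − 335241 = 34134; nΣy² − (Σy)² = 66615 − 57121 = 9494
r = 11944 / √(34134 × 9494) = 11944 / 18001.8942 ≈ 0.663

0.663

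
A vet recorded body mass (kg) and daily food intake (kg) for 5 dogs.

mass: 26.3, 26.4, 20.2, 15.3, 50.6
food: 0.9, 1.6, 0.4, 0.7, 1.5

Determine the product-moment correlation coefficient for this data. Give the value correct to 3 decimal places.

n = 5, Σx = 138.8, Σy = 5.1, Σx² = 4591.14, Σy² = 6.27, Σxy = 160.6
nΣxy − ΣxΣy = 803 − 707.88 = 95.12
nΣx² − (Σx)² = 22955.7 − 19265.44 = 3690.26; nΣy² − (Σy)² = 31.35 − 26.01 = 5.34
r = 95.12 / √(3690.26 × 5.34) = 95.12 / 140.3780 ≈ 0.678

0.678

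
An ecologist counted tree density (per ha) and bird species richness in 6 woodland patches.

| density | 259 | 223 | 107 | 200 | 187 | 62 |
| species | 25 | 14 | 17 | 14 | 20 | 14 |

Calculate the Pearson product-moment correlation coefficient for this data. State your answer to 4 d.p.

n = 6, Σx = 1038, Σy = 104, Σx² = 207072, Σy² = 1902, Σxy = 18824
nΣxy − ΣxΣy = 112944 − 107952 = 4992
nΣx² − (Σx)² = 1242432 − 1077444 = 164988; nΣy² − (Σy)² = 11412 − 10816 = 596
r = 4992 / √(164988 × 596) = 4992 / 9916.2920 ≈ 0.5034

0.5034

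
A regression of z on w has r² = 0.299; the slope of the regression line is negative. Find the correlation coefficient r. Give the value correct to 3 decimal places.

-0.547

|r| = √0.299 = 0.547
The association is negative, so r = −0.547.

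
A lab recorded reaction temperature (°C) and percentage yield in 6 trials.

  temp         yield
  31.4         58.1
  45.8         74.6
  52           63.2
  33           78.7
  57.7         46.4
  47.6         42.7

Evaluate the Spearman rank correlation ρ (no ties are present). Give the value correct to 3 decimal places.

-0.429

Rank temp: 1, 3, 5, 2, 6, 4
Rank yield: 3, 5, 4, 6, 2, 1
d = rank(temp) − rank(yield): -2, -2, 1, -4, 4, 3; Σd² = 50
ρ = 1 − 6Σd² / [n(n²−1)] = 1 − 6×50 / (6×35) = 1 − 300/210 ≈ -0.429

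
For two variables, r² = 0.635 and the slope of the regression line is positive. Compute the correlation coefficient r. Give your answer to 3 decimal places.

0.797

|r| = √0.635 = 0.797
The association is positive, so r = 0.797.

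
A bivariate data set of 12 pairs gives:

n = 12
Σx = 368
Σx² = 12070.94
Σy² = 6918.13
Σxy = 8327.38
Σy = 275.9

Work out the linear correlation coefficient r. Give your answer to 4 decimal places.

r = (nΣxy − ΣxΣy) / √[(nΣx² − (Σx)²)(nΣy² − (Σy)²)]
Numerator: 12×8327.38 − 368×275.9 = -1602.64
Denominator: √[(144851.28 − 135424)(83017.56 − 76120.81)] = √[9427.28 × 6896.75] = 8063.3488
r = -1602.64 / 8063.3488 ≈ -0.1988

-0.1988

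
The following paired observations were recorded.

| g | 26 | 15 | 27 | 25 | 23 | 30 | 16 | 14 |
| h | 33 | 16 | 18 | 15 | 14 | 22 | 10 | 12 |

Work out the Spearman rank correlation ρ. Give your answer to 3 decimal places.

0.738

Rank g: 6, 2, 7, 5, 4, 8, 3, 1
Rank h: 8, 5, 6, 4, 3, 7, 1, 2
d = rank(g) − rank(h): -2, -3, 1, 1, 1, 1, 2, -1; Σd² = 22
ρ = 1 − 6Σd² / [n(n²−1)] = 1 − 6×22 / (8×63) = 1 − 132/504 ≈ 0.738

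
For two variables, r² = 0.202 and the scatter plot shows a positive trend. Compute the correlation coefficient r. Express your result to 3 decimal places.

0.449

|r| = √0.202 = 0.449
The association is positive, so r = 0.449.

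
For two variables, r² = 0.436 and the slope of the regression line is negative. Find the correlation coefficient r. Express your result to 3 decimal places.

|r| = √0.436 = 0.660
The association is negative, so r = −0.660.

-0.660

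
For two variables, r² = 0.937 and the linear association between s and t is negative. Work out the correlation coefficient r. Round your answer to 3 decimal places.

|r| = √0.937 = 0.968
The association is negative, so r = −0.968.

-0.968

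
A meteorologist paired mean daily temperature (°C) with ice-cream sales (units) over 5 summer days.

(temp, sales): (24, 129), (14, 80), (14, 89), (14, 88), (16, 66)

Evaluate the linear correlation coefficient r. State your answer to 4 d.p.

n = 5, Σx = 82, Σy = 452, Σx² = 1420, Σy² = 43062, Σxy = 7750
nΣxy − ΣxΣy = 38750 − 37064 = 1686
nΣx² − (Σx)² = 7100 − 6724 = 376; nΣy² − (Σy)² = 215310 − 204304 = 11006
r = 1686 / √(376 × 11006) = 1686 / 2034.2704 ≈ 0.8288

0.8288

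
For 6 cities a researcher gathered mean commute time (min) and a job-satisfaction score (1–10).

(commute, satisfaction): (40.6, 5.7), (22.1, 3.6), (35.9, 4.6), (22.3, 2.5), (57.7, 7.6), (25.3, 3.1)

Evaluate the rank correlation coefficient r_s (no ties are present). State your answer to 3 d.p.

0.829

Rank commute: 5, 1, 4, 2, 6, 3
Rank satisfaction: 5, 3, 4, 1, 6, 2
d = rank(commute) − rank(satisfaction): 0, -2, 0, 1, 0, 1; Σd² = 6
ρ = 1 − 6Σd² / [n(n²−1)] = 1 − 6×6 / (6×35) = 1 − 36/210 ≈ 0.829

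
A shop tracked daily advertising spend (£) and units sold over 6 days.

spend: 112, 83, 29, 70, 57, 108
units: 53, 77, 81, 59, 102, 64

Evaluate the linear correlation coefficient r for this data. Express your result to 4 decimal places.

-0.6464

n = 6, Σx = 459, Σy = 436, Σx² = 40087, Σy² = 33280, Σxy = 31532
nΣxy − ΣxΣy = 189192 − 200124 = -10932
nΣx² − (Σx)² = 240522 − 210681 = 29841; nΣy² − (Σy)² = 199680 − 190096 = 9584
r = -10932 / √(29841 × 9584) = -10932 / 16911.4205 ≈ -0.6464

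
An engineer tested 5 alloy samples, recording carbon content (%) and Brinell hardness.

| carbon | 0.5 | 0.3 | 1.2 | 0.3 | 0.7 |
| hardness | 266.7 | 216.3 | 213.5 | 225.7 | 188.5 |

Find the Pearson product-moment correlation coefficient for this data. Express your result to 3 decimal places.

-0.289

n = 5, Σx = 3, Σy = 1110.7, Σx² = 2.36, Σy² = 249969.57, Σxy = 654.1
nΣxy − ΣxΣy = 3270.5 − 3332.1 = -61.6
nΣx² − (Σx)² = 11.8 − 9 = 2.8; nΣy² − (Σy)² = 1249847.85 − 1233654.49 = 16193.36
r = -61.6 / √(2.8 × 16193.36) = -61.6 / 212.9352 ≈ -0.289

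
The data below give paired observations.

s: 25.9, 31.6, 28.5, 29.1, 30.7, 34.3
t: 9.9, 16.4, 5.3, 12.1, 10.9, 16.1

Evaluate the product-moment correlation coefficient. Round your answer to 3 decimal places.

n = 6, Σs = 180.1, Σt = 70.7, Σs² = 5447.41, Σt² = 919.49, Σst = 2164.67
nΣst − ΣsΣt = 12988.02 − 12733.07 = 254.95
nΣs² − (Σs)² = 32684.46 − 32436.01 = 248.45; nΣt² − (Σt)² = 5516.94 − 4998.49 = 518.45
r = 254.95 / √(248.45 × 518.45) = 254.95 / 358.8996 ≈ 0.710

0.710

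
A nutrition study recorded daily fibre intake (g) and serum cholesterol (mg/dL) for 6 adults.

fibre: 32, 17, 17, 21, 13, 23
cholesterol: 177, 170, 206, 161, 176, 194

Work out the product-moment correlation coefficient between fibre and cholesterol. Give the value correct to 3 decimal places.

n = 6, Σx = 123, Σy = 1084, Σx² = 2741, Σy² = 197198, Σxy = 22187
nΣxy − ΣxΣy = 133122 − 133332 = -210
nΣx² − (Σx)² = 16446 − 15129 = 1317; nΣy² − (Σy)² = 1183188 − 1175056 = 8132
r = -210 / √(1317 × 8132) = -210 / 3272.5898 ≈ -0.064

-0.064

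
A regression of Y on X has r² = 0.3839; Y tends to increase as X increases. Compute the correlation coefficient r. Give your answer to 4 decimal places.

0.6196

|r| = √0.3839 = 0.6196
The association is positive, so r = 0.6196.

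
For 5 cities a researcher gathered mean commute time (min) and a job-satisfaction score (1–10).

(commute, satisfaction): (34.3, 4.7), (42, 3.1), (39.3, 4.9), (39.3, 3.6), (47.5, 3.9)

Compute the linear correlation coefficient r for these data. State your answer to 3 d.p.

n = 5, Σx = 202.4, Σy = 20.2, Σx² = 8285.72, Σy² = 83.88, Σxy = 810.71
nΣxy − ΣxΣy = 4053.55 − 4088.48 = -34.93
nΣx² − (Σx)² = 41428.6 − 40965.76 = 462.84; nΣy² − (Σy)² = 419.4 − 408.04 = 11.36
r = -34.93 / √(462.84 × 11.36) = -34.93 / 72.5111 ≈ -0.482

-0.482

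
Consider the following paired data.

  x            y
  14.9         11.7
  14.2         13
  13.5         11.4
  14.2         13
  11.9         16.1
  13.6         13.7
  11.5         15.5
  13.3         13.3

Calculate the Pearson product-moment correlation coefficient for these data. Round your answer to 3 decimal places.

n = 8, Σx = 107.1, Σy = 107.7, Σx² = 1443.25, Σy² = 1468.89, Σxy = 1430.48
nΣxy − ΣxΣy = 11443.84 − 11534.67 = -90.83
nΣx² − (Σx)² = 11546 − 11470.41 = 75.59; nΣy² − (Σy)² = 11751.12 − 11599.29 = 151.83
r = -90.83 / √(75.59 × 151.83) = -90.83 / 107.1300 ≈ -0.848

-0.848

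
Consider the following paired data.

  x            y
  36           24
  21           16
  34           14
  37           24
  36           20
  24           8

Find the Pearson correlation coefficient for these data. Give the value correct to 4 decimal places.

0.7094

n = 6, Σx = 188, Σy = 106, Σx² = 6134, Σy² = 2068, Σxy = 3476
nΣxy − ΣxΣy = 20856 − 19928 = 928
nΣx² − (Σx)² = 36804 − 35344 = 1460; nΣy² − (Σy)² = 12408 − 11236 = 1172
r = 928 / √(1460 × 1172) = 928 / 1308.0979 ≈ 0.7094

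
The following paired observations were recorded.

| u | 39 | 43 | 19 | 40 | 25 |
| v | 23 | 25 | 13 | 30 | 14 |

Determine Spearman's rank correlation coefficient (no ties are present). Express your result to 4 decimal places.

0.9000

Rank u: 3, 5, 1, 4, 2
Rank v: 3, 4, 1, 5, 2
d = rank(u) − rank(v): 0, 1, 0, -1, 0; Σd² = 2
ρ = 1 − 6Σd² / [n(n²−1)] = 1 − 6×2 / (5×24) = 1 − 12/120 ≈ 0.9000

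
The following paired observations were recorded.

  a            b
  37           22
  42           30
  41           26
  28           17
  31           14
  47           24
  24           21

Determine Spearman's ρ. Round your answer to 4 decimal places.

Rank a: 4, 6, 5, 2, 3, 7, 1
Rank b: 4, 7, 6, 2, 1, 5, 3
d = rank(a) − rank(b): 0, -1, -1, 0, 2, 2, -2; Σd² = 14
ρ = 1 − 6Σd² / [n(n²−1)] = 1 − 6×14 / (7×48) = 1 − 84/336 ≈ 0.7500

0.7500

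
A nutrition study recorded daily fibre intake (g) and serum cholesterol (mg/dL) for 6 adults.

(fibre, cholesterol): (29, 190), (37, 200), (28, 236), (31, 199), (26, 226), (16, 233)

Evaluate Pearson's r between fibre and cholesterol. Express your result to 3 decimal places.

n = 6, Σx = 167, Σy = 1284, Σx² = 4887, Σy² = 276762, Σxy = 35291
nΣxy − ΣxΣy = 211746 − 214428 = -2682
nΣx² − (Σx)² = 29322 − 27889 = 1433; nΣy² − (Σy)² = 1660572 − 1648656 = 11916
r = -2682 / √(1433 × 11916) = -2682 / 4132.2667 ≈ -0.649

-0.649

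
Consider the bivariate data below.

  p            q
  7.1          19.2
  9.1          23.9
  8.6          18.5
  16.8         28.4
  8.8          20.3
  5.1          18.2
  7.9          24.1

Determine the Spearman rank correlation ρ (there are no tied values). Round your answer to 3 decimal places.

0.714

Rank p: 2, 6, 4, 7, 5, 1, 3
Rank q: 3, 5, 2, 7, 4, 1, 6
d = rank(p) − rank(q): -1, 1, 2, 0, 1, 0, -3; Σd² = 16
ρ = 1 − 6Σd² / [n(n²−1)] = 1 − 6×16 / (7×48) = 1 − 96/336 ≈ 0.714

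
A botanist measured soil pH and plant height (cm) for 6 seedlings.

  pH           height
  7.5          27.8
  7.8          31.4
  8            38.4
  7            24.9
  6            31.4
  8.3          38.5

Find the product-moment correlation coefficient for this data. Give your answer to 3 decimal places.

n = 6, Σx = 44.6, Σy = 192.4, Σx² = 334.98, Σy² = 6321.58, Σxy = 1442.87
nΣxy − ΣxΣy = 8657.22 − 8581.04 = 76.18
nΣx² − (Σx)² = 2009.88 − 1989.16 = 20.72; nΣy² − (Σy)² = 37929.48 − 37017.76 = 911.72
r = 76.18 / √(20.72 × 911.72) = 76.18 / 137.4439 ≈ 0.554

0.554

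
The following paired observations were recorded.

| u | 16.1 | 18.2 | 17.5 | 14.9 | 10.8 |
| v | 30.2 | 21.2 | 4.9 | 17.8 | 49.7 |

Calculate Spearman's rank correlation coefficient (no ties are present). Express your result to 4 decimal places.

-0.5000

Rank u: 3, 5, 4, 2, 1
Rank v: 4, 3, 1, 2, 5
d = rank(u) − rank(v): -1, 2, 3, 0, -4; Σd² = 30
ρ = 1 − 6Σd² / [n(n²−1)] = 1 − 6×30 / (5×24) = 1 − 180/120 ≈ -0.5000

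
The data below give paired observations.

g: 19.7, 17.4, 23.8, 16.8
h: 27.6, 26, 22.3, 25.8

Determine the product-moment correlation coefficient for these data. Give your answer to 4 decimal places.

-0.7159

n = 4, Σg = 77.7, Σh = 101.7, Σg² = 1539.53, Σh² = 2600.69, Σgh = 1960.3
nΣgh − ΣgΣh = 7841.2 − 7902.09 = -60.89
nΣg² − (Σg)² = 6158.12 − 6037.29 = 120.83; nΣh² − (Σh)² = 10402.76 − 10342.89 = 59.87
r = -60.89 / √(120.83 × 59.87) = -60.89 / 85.0535 ≈ -0.7159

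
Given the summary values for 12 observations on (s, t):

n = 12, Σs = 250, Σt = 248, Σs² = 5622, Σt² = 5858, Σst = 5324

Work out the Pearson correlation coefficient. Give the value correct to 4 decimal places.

r = (nΣst − ΣsΣt) / √[(nΣs² − (Σs)²)(nΣt² − (Σt)²)]
Numerator: 12×5324 − 250×248 = 1888
Denominator: √[(67464 − 62500)(70296 − 61504)] = √[4964 × 8792] = 6606.3218
r = 1888 / 6606.3218 ≈ 0.2858

0.2858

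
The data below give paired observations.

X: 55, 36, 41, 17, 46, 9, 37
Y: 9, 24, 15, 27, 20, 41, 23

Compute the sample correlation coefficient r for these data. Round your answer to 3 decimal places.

-0.924

n = 7, ΣX = 241, ΣY = 159, ΣX² = 9857, ΣY² = 4221, ΣXY = 4573
nΣXY − ΣXΣY = 32011 − 38319 = -6308
nΣX² − (ΣX)² = 68999 − 58081 = 10918; nΣY² − (ΣY)² = 29547 − 25281 = 4266
r = -6308 / √(10918 × 4266) = -6308 / 6824.6749 ≈ -0.924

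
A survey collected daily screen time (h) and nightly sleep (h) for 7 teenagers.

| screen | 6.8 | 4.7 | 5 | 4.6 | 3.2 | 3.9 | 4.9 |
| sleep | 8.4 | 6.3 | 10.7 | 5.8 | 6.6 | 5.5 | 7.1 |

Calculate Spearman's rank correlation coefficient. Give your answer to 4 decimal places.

0.7500

Rank screen: 7, 4, 6, 3, 1, 2, 5
Rank sleep: 6, 3, 7, 2, 4, 1, 5
d = rank(screen) − rank(sleep): 1, 1, -1, 1, -3, 1, 0; Σd² = 14
ρ = 1 − 6Σd² / [n(n²−1)] = 1 − 6×14 / (7×48) = 1 − 84/336 ≈ 0.7500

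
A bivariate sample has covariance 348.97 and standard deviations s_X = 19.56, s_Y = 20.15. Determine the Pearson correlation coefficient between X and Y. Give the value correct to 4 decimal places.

r = Cov(X,Y) / (s_X · s_Y) = 348.97 / (19.56 × 20.15)
  = 348.97 / 394.1340 ≈ 0.8854

0.8854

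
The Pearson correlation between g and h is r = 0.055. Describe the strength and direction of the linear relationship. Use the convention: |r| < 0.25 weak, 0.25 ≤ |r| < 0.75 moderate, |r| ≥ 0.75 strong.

weak positive

r = 0.055 > 0 so the relationship is positive.
|r| = 0.055, which falls in the weak range.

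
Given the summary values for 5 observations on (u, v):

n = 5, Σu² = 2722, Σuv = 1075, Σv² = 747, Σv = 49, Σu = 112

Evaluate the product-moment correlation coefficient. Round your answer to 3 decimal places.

r = (nΣuv − ΣuΣv) / √[(nΣu² − (Σu)²)(nΣv² − (Σv)²)]
Numerator: 5×1075 − 112×49 = -113
Denominator: √[(13610 − 12544)(3735 − 2401)] = √[1066 × 1334] = 1192.4949
r = -113 / 1192.4949 ≈ -0.095

-0.095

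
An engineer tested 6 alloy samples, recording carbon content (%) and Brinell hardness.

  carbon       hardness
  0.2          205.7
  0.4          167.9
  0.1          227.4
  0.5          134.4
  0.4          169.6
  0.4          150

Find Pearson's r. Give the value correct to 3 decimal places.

n = 6, Σx = 2, Σy = 1055, Σx² = 0.78, Σy² = 191541.18, Σxy = 326.08
nΣxy − ΣxΣy = 1956.48 − 2110 = -153.52
nΣx² − (Σx)² = 4.68 − 4 = 0.68; nΣy² − (Σy)² = 1149247.08 − 1113025 = 36222.08
r = -153.52 / √(0.68 × 36222.08) = -153.52 / 156.9427 ≈ -0.978

-0.978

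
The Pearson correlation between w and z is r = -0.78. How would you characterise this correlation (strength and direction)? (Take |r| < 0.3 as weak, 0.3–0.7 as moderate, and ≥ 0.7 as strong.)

r = -0.78 < 0 so the relationship is negative.
|r| = 0.78, which falls in the strong range.

strong negative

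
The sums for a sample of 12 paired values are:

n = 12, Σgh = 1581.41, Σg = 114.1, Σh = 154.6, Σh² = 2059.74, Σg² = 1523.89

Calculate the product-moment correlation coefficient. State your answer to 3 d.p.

0.645

r = (nΣgh − ΣgΣh) / √[(nΣg² − (Σg)²)(nΣh² − (Σh)²)]
Numerator: 12×1581.41 − 114.1×154.6 = 1337.06
Denominator: √[(18286.68 − 13018.81)(24716.88 − 23901.16)] = √[5267.87 × 815.72] = 2072.9464
r = 1337.06 / 2072.9464 ≈ 0.645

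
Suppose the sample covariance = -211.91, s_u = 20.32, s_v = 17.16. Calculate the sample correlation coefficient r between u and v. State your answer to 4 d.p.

-0.6077

r = Cov(u,v) / (s_u · s_v) = -211.91 / (20.32 × 17.16)
  = -211.91 / 348.6912 ≈ -0.6077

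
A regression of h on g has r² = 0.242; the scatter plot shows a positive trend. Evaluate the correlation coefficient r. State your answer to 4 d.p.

0.4919

|r| = √0.242 = 0.4919
The association is positive, so r = 0.4919.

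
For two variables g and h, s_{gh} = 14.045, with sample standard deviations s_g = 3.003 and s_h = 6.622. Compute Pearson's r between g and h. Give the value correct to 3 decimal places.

0.706

r = Cov(g,h) / (s_g · s_h) = 14.045 / (3.003 × 6.622)
  = 14.045 / 19.8859 ≈ 0.706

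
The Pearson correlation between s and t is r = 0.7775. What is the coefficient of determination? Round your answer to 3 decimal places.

0.605

r² = (0.7775)² = 0.605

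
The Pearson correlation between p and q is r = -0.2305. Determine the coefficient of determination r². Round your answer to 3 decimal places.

r² = (-0.2305)² = 0.053

0.053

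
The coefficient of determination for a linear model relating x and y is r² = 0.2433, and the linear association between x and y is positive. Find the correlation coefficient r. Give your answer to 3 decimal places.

0.493

|r| = √0.2433 = 0.493
The association is positive, so r = 0.493.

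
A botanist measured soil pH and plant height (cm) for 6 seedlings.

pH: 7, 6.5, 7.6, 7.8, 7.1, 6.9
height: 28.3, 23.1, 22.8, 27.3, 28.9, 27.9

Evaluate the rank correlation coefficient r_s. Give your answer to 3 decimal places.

Rank pH: 3, 1, 5, 6, 4, 2
Rank height: 5, 2, 1, 3, 6, 4
d = rank(pH) − rank(height): -2, -1, 4, 3, -2, -2; Σd² = 38
ρ = 1 − 6Σd² / [n(n²−1)] = 1 − 6×38 / (6×35) = 1 − 228/210 ≈ -0.086

-0.086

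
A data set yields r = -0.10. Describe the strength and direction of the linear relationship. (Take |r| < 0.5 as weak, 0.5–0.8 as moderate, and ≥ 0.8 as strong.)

weak negative

r = -0.10 < 0 so the relationship is negative.
|r| = 0.10, which falls in the weak range.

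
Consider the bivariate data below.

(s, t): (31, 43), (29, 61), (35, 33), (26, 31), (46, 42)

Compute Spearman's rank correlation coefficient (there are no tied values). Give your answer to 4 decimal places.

0.1000

Rank s: 3, 2, 4, 1, 5
Rank t: 4, 5, 2, 1, 3
d = rank(s) − rank(t): -1, -3, 2, 0, 2; Σd² = 18
ρ = 1 − 6Σd² / [n(n²−1)] = 1 − 6×18 / (5×24) = 1 − 108/120 ≈ 0.1000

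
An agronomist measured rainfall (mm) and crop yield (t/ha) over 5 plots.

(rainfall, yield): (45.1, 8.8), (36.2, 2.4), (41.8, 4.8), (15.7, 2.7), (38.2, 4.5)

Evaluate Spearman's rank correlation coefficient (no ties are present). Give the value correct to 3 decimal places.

0.900

Rank rainfall: 5, 2, 4, 1, 3
Rank yield: 5, 1, 4, 2, 3
d = rank(rainfall) − rank(yield): 0, 1, 0, -1, 0; Σd² = 2
ρ = 1 − 6Σd² / [n(n²−1)] = 1 − 6×2 / (5×24) = 1 − 12/120 ≈ 0.900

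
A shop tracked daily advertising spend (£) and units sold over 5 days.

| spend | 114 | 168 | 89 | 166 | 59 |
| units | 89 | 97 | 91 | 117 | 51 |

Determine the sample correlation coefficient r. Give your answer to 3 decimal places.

n = 5, Σx = 596, Σy = 445, Σx² = 80178, Σy² = 41901, Σxy = 56972
nΣxy − ΣxΣy = 284860 − 265220 = 19640
nΣx² − (Σx)² = 400890 − 355216 = 45674; nΣy² − (Σy)² = 209505 − 198025 = 11480
r = 19640 / √(45674 × 11480) = 19640 / 22898.4174 ≈ 0.858

0.858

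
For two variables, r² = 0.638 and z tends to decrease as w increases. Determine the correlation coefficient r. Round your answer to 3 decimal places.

|r| = √0.638 = 0.799
The association is negative, so r = −0.799.

-0.799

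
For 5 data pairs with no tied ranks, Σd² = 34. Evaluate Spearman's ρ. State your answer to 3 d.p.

-0.700

ρ = 1 − 6Σd² / [n(n²−1)] = 1 − 6×34 / (5×24)
  = 1 − 204/120 = 1 − 1.7000 ≈ -0.700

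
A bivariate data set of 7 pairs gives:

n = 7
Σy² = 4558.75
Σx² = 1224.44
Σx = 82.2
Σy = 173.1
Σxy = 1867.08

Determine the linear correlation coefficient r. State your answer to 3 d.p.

r = (nΣxy − ΣxΣy) / √[(nΣx² − (Σx)²)(nΣy² − (Σy)²)]
Numerator: 7×1867.08 − 82.2×173.1 = -1159.26
Denominator: √[(8571.08 − 6756.84)(31911.25 − 29963.61)] = √[1814.24 × 1947.64] = 1879.7570
r = -1159.26 / 1879.7570 ≈ -0.617

-0.617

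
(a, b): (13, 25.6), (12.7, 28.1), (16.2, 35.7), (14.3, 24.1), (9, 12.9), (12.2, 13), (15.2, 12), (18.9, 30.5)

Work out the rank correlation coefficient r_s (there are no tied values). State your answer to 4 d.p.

Rank a: 4, 3, 7, 5, 1, 2, 6, 8
Rank b: 5, 6, 8, 4, 2, 3, 1, 7
d = rank(a) − rank(b): -1, -3, -1, 1, -1, -1, 5, 1; Σd² = 40
ρ = 1 − 6Σd² / [n(n²−1)] = 1 − 6×40 / (8×63) = 1 − 240/504 ≈ 0.5238

0.5238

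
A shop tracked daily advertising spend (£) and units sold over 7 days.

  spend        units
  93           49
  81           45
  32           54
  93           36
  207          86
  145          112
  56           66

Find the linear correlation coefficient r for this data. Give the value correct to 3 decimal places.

0.617

n = 7, Σx = 707, Σy = 448, Σx² = 91893, Σy² = 32934, Σxy = 51016
nΣxy − ΣxΣy = 357112 − 316736 = 40376
nΣx² − (Σx)² = 643251 − 499849 = 143402; nΣy² − (Σy)² = 230538 − 200704 = 29834
r = 40376 / √(143402 × 29834) = 40376 / 65408.3731 ≈ 0.617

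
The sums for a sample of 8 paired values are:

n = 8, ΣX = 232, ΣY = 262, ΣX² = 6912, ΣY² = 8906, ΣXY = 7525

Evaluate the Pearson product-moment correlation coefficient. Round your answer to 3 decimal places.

-0.298

r = (nΣXY − ΣXΣY) / √[(nΣX² − (ΣX)²)(nΣY² − (ΣY)²)]
Numerator: 8×7525 − 232×262 = -584
Denominator: √[(55296 − 53824)(71248 − 68644)] = √[1472 × 2604] = 1957.8274
r = -584 / 1957.8274 ≈ -0.298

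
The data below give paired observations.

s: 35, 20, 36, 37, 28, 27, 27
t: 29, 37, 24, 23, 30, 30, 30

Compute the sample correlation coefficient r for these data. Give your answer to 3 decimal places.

-0.928

n = 7, Σs = 210, Σt = 203, Σs² = 6532, Σt² = 6015, Σst = 5930
nΣst − ΣsΣt = 41510 − 42630 = -1120
nΣs² − (Σs)² = 45724 − 44100 = 1624; nΣt² − (Σt)² = 42105 − 41209 = 896
r = -1120 / √(1624 × 896) = -1120 / 1206.2769 ≈ -0.928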